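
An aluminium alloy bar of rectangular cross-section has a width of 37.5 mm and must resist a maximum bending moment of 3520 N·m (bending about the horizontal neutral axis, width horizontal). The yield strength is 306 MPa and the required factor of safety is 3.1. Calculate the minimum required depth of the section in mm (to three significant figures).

h = 75.5 mm

σ_allow = 306/3.1 = 98.71 MPa.
For a rectangular section σ = 6M/(bh²), so h² = 6M/(b σ_allow) = 6×3520000/(37.5×98.71) = 5706 mm².
h = 75.54 mm.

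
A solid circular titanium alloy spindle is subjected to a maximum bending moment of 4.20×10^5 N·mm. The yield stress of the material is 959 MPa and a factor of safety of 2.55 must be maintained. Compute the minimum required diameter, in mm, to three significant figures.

σ_allow = 959/2.55 = 376.1 MPa.
For a solid circular section σ = 32M/(πd³), so d³ = 32M/(π σ_allow) = 32×420000/(π×376.1) = 11380 mm³.
d = 22.49 mm.

d = 22.5 mm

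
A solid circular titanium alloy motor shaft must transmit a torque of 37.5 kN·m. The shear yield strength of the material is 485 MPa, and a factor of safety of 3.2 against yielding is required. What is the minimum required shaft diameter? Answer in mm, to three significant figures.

Allowable shear stress τ_allow = 485/3.2 = 151.6 MPa.
For a solid shaft τ = 16T/(πd³), so d³ = 16T/(π τ_allow) = 16×3.7500×10^7/(π×151.6) = 1.260×10^6 mm³.
d = (1.260×10^6)^(1/3) = 108.0 mm.

d = 108 mm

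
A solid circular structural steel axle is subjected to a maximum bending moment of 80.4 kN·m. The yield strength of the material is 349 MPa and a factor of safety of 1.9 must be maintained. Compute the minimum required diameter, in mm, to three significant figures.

σ_allow = 349/1.9 = 183.7 MPa.
For a solid circular section σ = 32M/(πd³), so d³ = 32M/(π σ_allow) = 32×8.0400×10^7/(π×183.7) = 4.458×10^6 mm³.
d = 164.6 mm.

d = 165 mm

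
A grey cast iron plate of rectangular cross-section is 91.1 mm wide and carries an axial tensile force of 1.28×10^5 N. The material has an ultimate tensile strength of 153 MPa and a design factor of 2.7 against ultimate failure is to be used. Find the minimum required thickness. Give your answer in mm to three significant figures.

t = 24.8 mm

σ_allow = 153/2.7 = 56.67 MPa.
Required area A = F/σ_allow = 128000/56.67 = 2259 mm².
t = A/w = 2259/91.1 = 24.79 mm.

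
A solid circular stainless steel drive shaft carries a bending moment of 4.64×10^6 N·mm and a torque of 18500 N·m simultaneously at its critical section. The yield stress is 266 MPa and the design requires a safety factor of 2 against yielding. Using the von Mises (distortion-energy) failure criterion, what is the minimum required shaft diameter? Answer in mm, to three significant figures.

d = 109 mm

σ_allow = σ_y/n = 266/2 = 133.0 MPa.
For a solid shaft σ_b = 32M/(πd³) and τ = 16T/(πd³), so the von Mises stress is σ' = (16/πd³)·√(4M²+3T²).
√(4M²+3T²) = √(4×(4.640×10^6)² + 3×(1.850×10^7)²) = 3.336×10^7 N·mm.
d³ = 16×3.336×10^7/(π×133.0) = 1.277×10^6 mm³.
d = 108.5 mm.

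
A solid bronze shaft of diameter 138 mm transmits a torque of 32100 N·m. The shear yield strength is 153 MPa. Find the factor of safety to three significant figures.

τ = 16T/(πd³) = 16×3.2100×10^7/(π×138³) = 62.21 MPa.
n = τ_limit/τ = 153/62.21 = 2.460.

n = 2.46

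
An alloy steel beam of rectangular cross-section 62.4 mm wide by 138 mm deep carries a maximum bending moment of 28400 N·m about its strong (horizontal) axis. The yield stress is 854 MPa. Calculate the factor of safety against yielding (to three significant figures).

n = 5.96

Section modulus S = bh²/6 = 62.4×138²/6 = 198100 mm³.
σ = M/S = 2.8400×10^7/198100 = 143.4 MPa.
n = 854/143.4 = 5.956.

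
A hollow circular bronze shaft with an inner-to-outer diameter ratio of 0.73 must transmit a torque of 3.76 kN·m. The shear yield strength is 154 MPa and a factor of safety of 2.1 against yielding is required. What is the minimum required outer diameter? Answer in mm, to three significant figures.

τ_allow = 154/2.1 = 73.33 MPa.
For a hollow shaft τ = 16T/[πd_o³(1−k⁴)] with k = 0.73, so 1−k⁴ = 0.7160.
d_o³ = 16T/[π τ_allow (1−k⁴)] = 16×3760000/(π×73.33×0.7160) = 364700 mm³.
d_o = 71.45 mm.

d_o = 71.4 mm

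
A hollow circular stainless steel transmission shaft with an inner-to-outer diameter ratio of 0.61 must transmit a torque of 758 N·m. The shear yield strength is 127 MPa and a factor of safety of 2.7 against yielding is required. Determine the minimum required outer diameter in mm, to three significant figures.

τ_allow = 127/2.7 = 47.04 MPa.
For a hollow shaft τ = 16T/[πd_o³(1−k⁴)] with k = 0.61, so 1−k⁴ = 0.8615.
d_o³ = 16T/[π τ_allow (1−k⁴)] = 16×758000/(π×47.04×0.8615) = 95260 mm³.
d_o = 45.67 mm.

d_o = 45.7 mm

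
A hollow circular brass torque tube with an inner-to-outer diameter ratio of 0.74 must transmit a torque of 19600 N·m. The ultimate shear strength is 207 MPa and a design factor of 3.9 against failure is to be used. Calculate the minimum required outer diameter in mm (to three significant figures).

τ_allow = 207/3.9 = 53.08 MPa.
For a hollow shaft τ = 16T/[πd_o³(1−k⁴)] with k = 0.74, so 1−k⁴ = 0.7001.
d_o³ = 16T/[π τ_allow (1−k⁴)] = 16×1.9600×10^7/(π×53.08×0.7001) = 2.686×10^6 mm³.
d_o = 139.0 mm.

d_o = 139 mm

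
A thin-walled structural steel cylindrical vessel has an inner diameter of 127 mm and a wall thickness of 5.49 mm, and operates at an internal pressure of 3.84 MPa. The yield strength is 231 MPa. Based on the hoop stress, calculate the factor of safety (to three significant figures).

σ_h = pD/(2t) = 3.84×127/(2×5.49) = 44.42 MPa.
n = 231/44.42 = 5.201.

n = 5.20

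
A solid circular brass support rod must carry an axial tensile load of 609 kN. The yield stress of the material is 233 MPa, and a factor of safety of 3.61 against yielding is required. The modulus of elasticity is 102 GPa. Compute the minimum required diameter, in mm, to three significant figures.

Allowable stress σ_allow = 233/3.61 = 64.54 MPa.
Required area A = F/σ_allow = 609000/64.54 = 9436 mm².
A = πd²/4 → d = √(4A/π) = 109.6 mm.

d = 110 mm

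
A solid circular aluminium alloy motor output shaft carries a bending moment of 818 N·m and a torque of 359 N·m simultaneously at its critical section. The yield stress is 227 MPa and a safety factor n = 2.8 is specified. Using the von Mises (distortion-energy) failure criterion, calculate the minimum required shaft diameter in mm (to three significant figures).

σ_allow = σ_y/n = 227/2.8 = 81.07 MPa.
For a solid shaft σ_b = 32M/(πd³) and τ = 16T/(πd³), so the von Mises stress is σ' = (16/πd³)·√(4M²+3T²).
√(4M²+3T²) = √(4×(818000)² + 3×(359000)²) = 1.750×10^6 N·mm.
d³ = 16×1.750×10^6/(π×81.07) = 109900 mm³.
d = 47.91 mm.

d = 47.9 mm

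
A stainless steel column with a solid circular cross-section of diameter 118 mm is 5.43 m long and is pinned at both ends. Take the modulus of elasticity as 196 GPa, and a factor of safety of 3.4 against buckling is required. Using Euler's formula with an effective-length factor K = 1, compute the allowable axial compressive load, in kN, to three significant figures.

I = πd⁴/64 = π×118⁴/64 = 9.517×10^6 mm⁴.
Effective length L_e = KL = 1×5.43 m = 5430 mm.
Euler critical load P_cr = π²EI/L_e² = π²×196000×9.517×10^6/5430² = 624400 N.
P_allow = P_cr/n = 624400/3.4 = 183600 N.

P_allow = 184 kN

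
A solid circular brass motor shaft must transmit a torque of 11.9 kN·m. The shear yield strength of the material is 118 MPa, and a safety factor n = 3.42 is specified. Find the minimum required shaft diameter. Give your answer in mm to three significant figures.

d = 121 mm

Allowable shear stress τ_allow = 118/3.42 = 34.50 MPa.
For a solid shaft τ = 16T/(πd³), so d³ = 16T/(π τ_allow) = 16×1.1900×10^7/(π×34.50) = 1.757×10^6 mm³.
d = (1.757×10^6)^(1/3) = 120.7 mm.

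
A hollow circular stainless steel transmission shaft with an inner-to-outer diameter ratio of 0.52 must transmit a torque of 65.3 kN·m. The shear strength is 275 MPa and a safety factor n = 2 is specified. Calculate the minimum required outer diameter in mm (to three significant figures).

τ_allow = 275/2 = 137.5 MPa.
For a hollow shaft τ = 16T/[πd_o³(1−k⁴)] with k = 0.52, so 1−k⁴ = 0.9269.
d_o³ = 16T/[π τ_allow (1−k⁴)] = 16×6.5300×10^7/(π×137.5×0.9269) = 2.609×10^6 mm³.
d_o = 137.7 mm.

d_o = 138 mm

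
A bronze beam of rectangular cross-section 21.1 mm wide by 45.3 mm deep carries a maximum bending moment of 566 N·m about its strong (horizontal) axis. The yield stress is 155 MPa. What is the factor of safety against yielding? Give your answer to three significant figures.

n = 1.98

Section modulus S = bh²/6 = 21.1×45.3²/6 = 7217 mm³.
σ = M/S = 566000/7217 = 78.43 MPa.
n = 155/78.43 = 1.976.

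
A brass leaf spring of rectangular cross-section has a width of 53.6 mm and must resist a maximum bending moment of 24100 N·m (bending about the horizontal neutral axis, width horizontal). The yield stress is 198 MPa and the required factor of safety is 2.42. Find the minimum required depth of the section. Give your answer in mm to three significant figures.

h = 182 mm

σ_allow = 198/2.42 = 81.82 MPa.
For a rectangular section σ = 6M/(bh²), so h² = 6M/(b σ_allow) = 6×2.4100×10^7/(53.6×81.82) = 32970 mm².
h = 181.6 mm.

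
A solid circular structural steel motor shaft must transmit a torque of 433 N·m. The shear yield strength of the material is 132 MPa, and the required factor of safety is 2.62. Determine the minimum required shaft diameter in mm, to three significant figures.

Allowable shear stress τ_allow = 132/2.62 = 50.38 MPa.
For a solid shaft τ = 16T/(πd³), so d³ = 16T/(π τ_allow) = 16×433000/(π×50.38) = 43770 mm³.
d = (43770)^(1/3) = 35.24 mm.

d = 35.2 mm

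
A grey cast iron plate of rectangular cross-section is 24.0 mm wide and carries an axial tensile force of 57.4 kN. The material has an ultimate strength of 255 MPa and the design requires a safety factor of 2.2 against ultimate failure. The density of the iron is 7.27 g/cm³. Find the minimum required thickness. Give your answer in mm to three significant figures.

t = 20.6 mm

σ_allow = 255/2.2 = 115.9 MPa.
Required area A = F/σ_allow = 57400/115.9 = 495.2 mm².
t = A/w = 495.2/24.0 = 20.63 mm.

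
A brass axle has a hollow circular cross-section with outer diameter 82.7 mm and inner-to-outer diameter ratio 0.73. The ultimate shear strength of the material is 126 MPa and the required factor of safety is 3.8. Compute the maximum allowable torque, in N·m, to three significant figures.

τ_allow = 126/3.8 = 33.16 MPa.
For a hollow shaft T_allow = τ_allow·πd_o³(1−k⁴)/16 with 1−k⁴ = 0.7160, so πd_o³(1−k⁴)/16 = 79520 mm³.
T_allow = 33.16×79520 = 2.637×10^6 N·mm = 2637 N·m.

T_allow = 2640 N·m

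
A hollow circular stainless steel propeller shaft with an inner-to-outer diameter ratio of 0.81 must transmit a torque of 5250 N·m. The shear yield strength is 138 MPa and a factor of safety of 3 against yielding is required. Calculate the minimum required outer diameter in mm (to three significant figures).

τ_allow = 138/3 = 46.00 MPa.
For a hollow shaft τ = 16T/[πd_o³(1−k⁴)] with k = 0.81, so 1−k⁴ = 0.5695.
d_o³ = 16T/[π τ_allow (1−k⁴)] = 16×5250000/(π×46.00×0.5695) = 1.021×10^6 mm³.
d_o = 100.7 mm.

d_o = 101 mm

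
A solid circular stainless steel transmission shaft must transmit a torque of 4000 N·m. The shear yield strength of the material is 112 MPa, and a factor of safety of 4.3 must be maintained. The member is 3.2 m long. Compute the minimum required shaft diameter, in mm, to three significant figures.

Allowable shear stress τ_allow = 112/4.3 = 26.05 MPa.
For a solid shaft τ = 16T/(πd³), so d³ = 16T/(π τ_allow) = 16×4000000/(π×26.05) = 782100 mm³.
d = (782100)^(1/3) = 92.14 mm.

d = 92.1 mm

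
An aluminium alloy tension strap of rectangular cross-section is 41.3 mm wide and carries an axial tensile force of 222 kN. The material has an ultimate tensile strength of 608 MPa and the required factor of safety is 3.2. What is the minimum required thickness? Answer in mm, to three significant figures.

σ_allow = 608/3.2 = 190.0 MPa.
Required area A = F/σ_allow = 222000/190.0 = 1168 mm².
t = A/w = 1168/41.3 = 28.29 mm.

t = 28.3 mm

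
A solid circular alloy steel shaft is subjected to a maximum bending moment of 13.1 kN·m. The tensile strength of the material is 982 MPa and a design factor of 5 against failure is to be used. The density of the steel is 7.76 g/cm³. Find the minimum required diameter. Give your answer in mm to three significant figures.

σ_allow = 982/5 = 196.4 MPa.
For a solid circular section σ = 32M/(πd³), so d³ = 32M/(π σ_allow) = 32×1.3100×10^7/(π×196.4) = 679400 mm³.
d = 87.91 mm.

d = 87.9 mm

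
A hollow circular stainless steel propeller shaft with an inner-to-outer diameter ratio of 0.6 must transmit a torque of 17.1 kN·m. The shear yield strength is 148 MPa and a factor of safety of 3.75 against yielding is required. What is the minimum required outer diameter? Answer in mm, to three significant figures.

d_o = 136 mm

τ_allow = 148/3.75 = 39.47 MPa.
For a hollow shaft τ = 16T/[πd_o³(1−k⁴)] with k = 0.6, so 1−k⁴ = 0.8704.
d_o³ = 16T/[π τ_allow (1−k⁴)] = 16×1.7100×10^7/(π×39.47×0.8704) = 2.535×10^6 mm³.
d_o = 136.4 mm.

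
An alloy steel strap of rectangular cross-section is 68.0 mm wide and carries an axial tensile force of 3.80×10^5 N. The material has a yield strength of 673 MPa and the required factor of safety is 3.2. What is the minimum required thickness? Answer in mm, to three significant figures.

t = 26.6 mm

σ_allow = 673/3.2 = 210.3 MPa.
Required area A = F/σ_allow = 380000/210.3 = 1807 mm².
t = A/w = 1807/68.0 = 26.57 mm.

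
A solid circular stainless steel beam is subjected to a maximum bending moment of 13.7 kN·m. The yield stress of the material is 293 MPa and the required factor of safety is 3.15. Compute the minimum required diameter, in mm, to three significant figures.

d = 114 mm

σ_allow = 293/3.15 = 93.02 MPa.
For a solid circular section σ = 32M/(πd³), so d³ = 32M/(π σ_allow) = 32×1.3700×10^7/(π×93.02) = 1.500×10^6 mm³.
d = 114.5 mm.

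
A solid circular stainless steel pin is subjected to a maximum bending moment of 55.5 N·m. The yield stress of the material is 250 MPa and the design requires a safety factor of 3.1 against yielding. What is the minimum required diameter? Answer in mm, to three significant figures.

σ_allow = 250/3.1 = 80.65 MPa.
For a solid circular section σ = 32M/(πd³), so d³ = 32M/(π σ_allow) = 32×55500/(π×80.65) = 7010 mm³.
d = 19.14 mm.

d = 19.1 mm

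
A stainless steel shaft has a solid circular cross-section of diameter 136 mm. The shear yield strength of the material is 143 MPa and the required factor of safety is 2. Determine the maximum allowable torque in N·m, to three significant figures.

τ_allow = 143/2 = 71.50 MPa.
For a solid shaft T_allow = τ_allow·πd³/16; πd³/16 = π×136³/16 = 493900 mm³.
T_allow = 71.50×493900 = 3.531×10^7 N·mm = 35310 N·m.

T_allow = 35300 N·m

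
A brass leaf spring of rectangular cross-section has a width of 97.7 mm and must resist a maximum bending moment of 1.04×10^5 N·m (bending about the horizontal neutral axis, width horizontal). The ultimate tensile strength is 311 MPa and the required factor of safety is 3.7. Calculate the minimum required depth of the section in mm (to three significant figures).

σ_allow = 311/3.7 = 84.05 MPa.
For a rectangular section σ = 6M/(bh²), so h² = 6M/(b σ_allow) = 6×1.0400×10^8/(97.7×84.05) = 75990 mm².
h = 275.7 mm.

h = 276 mm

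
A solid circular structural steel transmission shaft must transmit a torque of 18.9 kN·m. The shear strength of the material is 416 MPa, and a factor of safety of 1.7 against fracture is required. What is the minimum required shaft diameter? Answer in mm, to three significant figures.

d = 73.3 mm

Allowable shear stress τ_allow = 416/1.7 = 244.7 MPa.
For a solid shaft τ = 16T/(πd³), so d³ = 16T/(π τ_allow) = 16×1.8900×10^7/(π×244.7) = 393400 mm³.
d = (393400)^(1/3) = 73.27 mm.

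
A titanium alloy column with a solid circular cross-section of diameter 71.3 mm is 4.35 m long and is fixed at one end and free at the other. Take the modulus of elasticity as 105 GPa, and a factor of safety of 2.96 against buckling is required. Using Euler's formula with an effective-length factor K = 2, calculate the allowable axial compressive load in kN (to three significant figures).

P_allow = 5.87 kN

I = πd⁴/64 = π×71.3⁴/64 = 1.269×10^6 mm⁴.
Effective length L_e = KL = 2×4.35 m = 8700 mm.
Euler critical load P_cr = π²EI/L_e² = π²×105000×1.269×10^6/8700² = 17370 N.
P_allow = P_cr/n = 17370/2.96 = 5868 N.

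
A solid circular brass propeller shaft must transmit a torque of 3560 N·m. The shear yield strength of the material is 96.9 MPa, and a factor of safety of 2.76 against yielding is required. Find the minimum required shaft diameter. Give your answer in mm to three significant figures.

d = 80.2 mm

Allowable shear stress τ_allow = 96.9/2.76 = 35.11 MPa.
For a solid shaft τ = 16T/(πd³), so d³ = 16T/(π τ_allow) = 16×3560000/(π×35.11) = 516400 mm³.
d = (516400)^(1/3) = 80.23 mm.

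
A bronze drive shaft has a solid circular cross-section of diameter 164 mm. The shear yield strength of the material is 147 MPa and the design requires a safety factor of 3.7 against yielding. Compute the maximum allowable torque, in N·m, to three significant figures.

T_allow = 34400 N·m

τ_allow = 147/3.7 = 39.73 MPa.
For a solid shaft T_allow = τ_allow·πd³/16; πd³/16 = π×164³/16 = 866100 mm³.
T_allow = 39.73×866100 = 3.441×10^7 N·mm = 34410 N·m.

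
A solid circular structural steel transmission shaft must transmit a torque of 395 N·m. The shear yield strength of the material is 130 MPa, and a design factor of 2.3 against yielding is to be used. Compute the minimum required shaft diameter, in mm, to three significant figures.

Allowable shear stress τ_allow = 130/2.3 = 56.52 MPa.
For a solid shaft τ = 16T/(πd³), so d³ = 16T/(π τ_allow) = 16×395000/(π×56.52) = 35590 mm³.
d = (35590)^(1/3) = 32.89 mm.

d = 32.9 mm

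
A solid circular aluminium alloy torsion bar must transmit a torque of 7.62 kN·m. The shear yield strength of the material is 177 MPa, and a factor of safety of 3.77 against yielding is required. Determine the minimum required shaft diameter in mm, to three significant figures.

Allowable shear stress τ_allow = 177/3.77 = 46.95 MPa.
For a solid shaft τ = 16T/(πd³), so d³ = 16T/(π τ_allow) = 16×7620000/(π×46.95) = 826600 mm³.
d = (826600)^(1/3) = 93.85 mm.

d = 93.8 mm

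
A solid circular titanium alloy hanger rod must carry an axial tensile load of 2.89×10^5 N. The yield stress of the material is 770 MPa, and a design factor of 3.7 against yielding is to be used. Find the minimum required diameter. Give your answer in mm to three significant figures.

Allowable stress σ_allow = 770/3.7 = 208.1 MPa.
Required area A = F/σ_allow = 289000/208.1 = 1389 mm².
A = πd²/4 → d = √(4A/π) = 42.05 mm.

d = 42.0 mm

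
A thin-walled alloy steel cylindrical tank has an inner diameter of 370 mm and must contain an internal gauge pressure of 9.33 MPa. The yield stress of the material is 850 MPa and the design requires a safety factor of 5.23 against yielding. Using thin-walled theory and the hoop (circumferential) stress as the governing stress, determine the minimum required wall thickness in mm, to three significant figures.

t = 10.6 mm

σ_allow = 850/5.23 = 162.5 MPa.
Hoop stress σ_h = pD/(2t), so t = pD/(2σ_allow) = 9.33×370/(2×162.5) = 10.62 mm.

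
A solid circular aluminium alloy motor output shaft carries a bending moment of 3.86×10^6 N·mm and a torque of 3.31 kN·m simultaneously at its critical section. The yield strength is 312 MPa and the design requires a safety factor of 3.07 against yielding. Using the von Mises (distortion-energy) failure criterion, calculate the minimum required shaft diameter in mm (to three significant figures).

d = 78.4 mm

σ_allow = σ_y/n = 312/3.07 = 101.6 MPa.
For a solid shaft σ_b = 32M/(πd³) and τ = 16T/(πd³), so the von Mises stress is σ' = (16/πd³)·√(4M²+3T²).
√(4M²+3T²) = √(4×(3.860×10^6)² + 3×(3.310×10^6)²) = 9.616×10^6 N·mm.
d³ = 16×9.616×10^6/(π×101.6) = 481900 mm³.
d = 78.40 mm.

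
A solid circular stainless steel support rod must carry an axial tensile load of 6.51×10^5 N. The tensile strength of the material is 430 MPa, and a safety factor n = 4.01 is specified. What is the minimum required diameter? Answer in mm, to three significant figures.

Allowable stress σ_allow = 430/4.01 = 107.2 MPa.
Required area A = F/σ_allow = 651000/107.2 = 6071 mm².
A = πd²/4 → d = √(4A/π) = 87.92 mm.

d = 87.9 mm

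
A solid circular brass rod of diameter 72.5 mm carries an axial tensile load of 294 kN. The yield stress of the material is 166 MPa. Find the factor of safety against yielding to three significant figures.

n = 2.33

A = πd²/4 = 4128 mm².
σ = F/A = 294000/4128 = 71.22 MPa.
n = 166/71.22 = 2.331.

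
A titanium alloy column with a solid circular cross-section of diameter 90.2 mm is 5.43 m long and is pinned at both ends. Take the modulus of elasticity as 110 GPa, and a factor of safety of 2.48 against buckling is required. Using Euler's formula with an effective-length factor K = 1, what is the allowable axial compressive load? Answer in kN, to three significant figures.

P_allow = 48.2 kN

I = πd⁴/64 = π×90.2⁴/64 = 3.249×10^6 mm⁴.
Effective length L_e = KL = 1×5.43 m = 5430 mm.
Euler critical load P_cr = π²EI/L_e² = π²×110000×3.249×10^6/5430² = 119600 N.
P_allow = P_cr/n = 119600/2.48 = 48240 N.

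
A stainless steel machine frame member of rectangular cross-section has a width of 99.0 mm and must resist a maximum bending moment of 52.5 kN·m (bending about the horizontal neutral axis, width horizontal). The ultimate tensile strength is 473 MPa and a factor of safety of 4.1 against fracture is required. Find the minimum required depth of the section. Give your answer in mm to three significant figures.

σ_allow = 473/4.1 = 115.4 MPa.
For a rectangular section σ = 6M/(bh²), so h² = 6M/(b σ_allow) = 6×5.2500×10^7/(99.0×115.4) = 27580 mm².
h = 166.1 mm.

h = 166 mm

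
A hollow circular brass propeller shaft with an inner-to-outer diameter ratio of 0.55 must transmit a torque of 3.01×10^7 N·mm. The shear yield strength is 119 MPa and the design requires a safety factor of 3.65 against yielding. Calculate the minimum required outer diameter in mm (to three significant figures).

τ_allow = 119/3.65 = 32.60 MPa.
For a hollow shaft τ = 16T/[πd_o³(1−k⁴)] with k = 0.55, so 1−k⁴ = 0.9085.
d_o³ = 16T/[π τ_allow (1−k⁴)] = 16×3.0100×10^7/(π×32.60×0.9085) = 5.176×10^6 mm³.
d_o = 173.0 mm.

d_o = 173 mm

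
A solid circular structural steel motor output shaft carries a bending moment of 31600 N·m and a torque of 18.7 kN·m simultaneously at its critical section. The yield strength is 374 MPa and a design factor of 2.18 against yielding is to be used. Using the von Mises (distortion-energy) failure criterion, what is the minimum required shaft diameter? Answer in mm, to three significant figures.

σ_allow = σ_y/n = 374/2.18 = 171.6 MPa.
For a solid shaft σ_b = 32M/(πd³) and τ = 16T/(πd³), so the von Mises stress is σ' = (16/πd³)·√(4M²+3T²).
√(4M²+3T²) = √(4×(3.160×10^7)² + 3×(1.870×10^7)²) = 7.102×10^7 N·mm.
d³ = 16×7.102×10^7/(π×171.6) = 2.108×10^6 mm³.
d = 128.2 mm.

d = 128 mm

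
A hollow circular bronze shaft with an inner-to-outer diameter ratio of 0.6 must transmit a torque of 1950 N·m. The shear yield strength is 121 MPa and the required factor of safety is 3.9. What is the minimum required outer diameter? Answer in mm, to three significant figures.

d_o = 71.6 mm

τ_allow = 121/3.9 = 31.03 MPa.
For a hollow shaft τ = 16T/[πd_o³(1−k⁴)] with k = 0.6, so 1−k⁴ = 0.8704.
d_o³ = 16T/[π τ_allow (1−k⁴)] = 16×1950000/(π×31.03×0.8704) = 367800 mm³.
d_o = 71.65 mm.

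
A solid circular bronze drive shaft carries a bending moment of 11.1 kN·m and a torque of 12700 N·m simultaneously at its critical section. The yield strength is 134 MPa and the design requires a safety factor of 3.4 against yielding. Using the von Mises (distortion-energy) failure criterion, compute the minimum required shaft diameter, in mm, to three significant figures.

d = 159 mm

σ_allow = σ_y/n = 134/3.4 = 39.41 MPa.
For a solid shaft σ_b = 32M/(πd³) and τ = 16T/(πd³), so the von Mises stress is σ' = (16/πd³)·√(4M²+3T²).
√(4M²+3T²) = √(4×(1.110×10^7)² + 3×(1.270×10^7)²) = 3.125×10^7 N·mm.
d³ = 16×3.125×10^7/(π×39.41) = 4.039×10^6 mm³.
d = 159.2 mm.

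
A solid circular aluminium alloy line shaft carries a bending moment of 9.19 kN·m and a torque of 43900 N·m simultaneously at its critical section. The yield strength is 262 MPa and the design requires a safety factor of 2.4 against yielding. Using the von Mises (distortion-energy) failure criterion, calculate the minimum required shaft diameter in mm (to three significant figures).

d = 154 mm

σ_allow = σ_y/n = 262/2.4 = 109.2 MPa.
For a solid shaft σ_b = 32M/(πd³) and τ = 16T/(πd³), so the von Mises stress is σ' = (16/πd³)·√(4M²+3T²).
√(4M²+3T²) = √(4×(9.190×10^6)² + 3×(4.390×10^7)²) = 7.823×10^7 N·mm.
d³ = 16×7.823×10^7/(π×109.2) = 3.650×10^6 mm³.
d = 154.0 mm.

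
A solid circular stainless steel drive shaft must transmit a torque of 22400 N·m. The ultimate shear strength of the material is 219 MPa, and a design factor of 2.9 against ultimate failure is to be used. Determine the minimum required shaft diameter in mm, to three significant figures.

Allowable shear stress τ_allow = 219/2.9 = 75.52 MPa.
For a solid shaft τ = 16T/(πd³), so d³ = 16T/(π τ_allow) = 16×2.2400×10^7/(π×75.52) = 1.511×10^6 mm³.
d = (1.511×10^6)^(1/3) = 114.7 mm.

d = 115 mm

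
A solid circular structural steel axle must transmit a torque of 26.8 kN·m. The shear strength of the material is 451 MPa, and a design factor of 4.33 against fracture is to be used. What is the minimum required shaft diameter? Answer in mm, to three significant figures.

Allowable shear stress τ_allow = 451/4.33 = 104.2 MPa.
For a solid shaft τ = 16T/(πd³), so d³ = 16T/(π τ_allow) = 16×2.6800×10^7/(π×104.2) = 1.310×10^6 mm³.
d = (1.310×10^6)^(1/3) = 109.4 mm.

d = 109 mm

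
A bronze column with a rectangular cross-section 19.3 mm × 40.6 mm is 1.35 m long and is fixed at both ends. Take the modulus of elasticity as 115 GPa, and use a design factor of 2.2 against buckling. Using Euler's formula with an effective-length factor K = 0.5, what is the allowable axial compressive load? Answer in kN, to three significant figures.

Buckling occurs about the weak axis: I_min = h·b³/12 = 40.6×19.3³/12 = 24320 mm⁴ (b = 19.3 mm is the smaller dimension).
Effective length L_e = KL = 0.5×1.35 m = 675.0 mm.
Euler critical load P_cr = π²EI/L_e² = π²×115000×24320/675.0² = 60590 N.
P_allow = P_cr/n = 60590/2.2 = 27540 N.

P_allow = 27.5 kN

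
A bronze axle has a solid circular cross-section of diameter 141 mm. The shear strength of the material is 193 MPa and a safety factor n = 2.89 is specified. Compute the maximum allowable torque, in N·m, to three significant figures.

τ_allow = 193/2.89 = 66.78 MPa.
For a solid shaft T_allow = τ_allow·πd³/16; πd³/16 = π×141³/16 = 550400 mm³.
T_allow = 66.78×550400 = 3.676×10^7 N·mm = 36760 N·m.

T_allow = 36800 N·m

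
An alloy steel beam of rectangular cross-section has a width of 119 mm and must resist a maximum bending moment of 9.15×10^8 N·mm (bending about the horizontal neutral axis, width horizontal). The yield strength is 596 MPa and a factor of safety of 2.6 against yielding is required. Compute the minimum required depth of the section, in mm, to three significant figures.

h = 449 mm

σ_allow = 596/2.6 = 229.2 MPa.
For a rectangular section σ = 6M/(bh²), so h² = 6M/(b σ_allow) = 6×9.1500×10^8/(119×229.2) = 201300 mm².
h = 448.6 mm.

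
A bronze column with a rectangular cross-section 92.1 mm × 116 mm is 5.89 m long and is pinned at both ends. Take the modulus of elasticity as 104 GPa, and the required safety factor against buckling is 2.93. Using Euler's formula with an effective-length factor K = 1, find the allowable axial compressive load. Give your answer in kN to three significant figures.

Buckling occurs about the weak axis: I_min = h·b³/12 = 116×92.1³/12 = 7.552×10^6 mm⁴ (b = 92.1 mm is the smaller dimension).
Effective length L_e = KL = 1×5.89 m = 5890 mm.
Euler critical load P_cr = π²EI/L_e² = π²×104000×7.552×10^6/5890² = 223400 N.
P_allow = P_cr/n = 223400/2.93 = 76260 N.

P_allow = 76.3 kN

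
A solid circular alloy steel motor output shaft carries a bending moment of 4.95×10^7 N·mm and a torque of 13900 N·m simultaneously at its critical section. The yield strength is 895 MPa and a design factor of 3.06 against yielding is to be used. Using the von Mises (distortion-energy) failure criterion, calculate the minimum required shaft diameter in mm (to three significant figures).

d = 121 mm

σ_allow = σ_y/n = 895/3.06 = 292.5 MPa.
For a solid shaft σ_b = 32M/(πd³) and τ = 16T/(πd³), so the von Mises stress is σ' = (16/πd³)·√(4M²+3T²).
√(4M²+3T²) = √(4×(4.950×10^7)² + 3×(1.390×10^7)²) = 1.019×10^8 N·mm.
d³ = 16×1.019×10^8/(π×292.5) = 1.774×10^6 mm³.
d = 121.1 mm.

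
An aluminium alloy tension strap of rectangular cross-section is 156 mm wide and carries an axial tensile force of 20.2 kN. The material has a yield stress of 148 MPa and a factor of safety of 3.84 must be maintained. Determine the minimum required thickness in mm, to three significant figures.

t = 3.36 mm

σ_allow = 148/3.84 = 38.54 MPa.
Required area A = F/σ_allow = 20200/38.54 = 524.1 mm².
t = A/w = 524.1/156 = 3.360 mm.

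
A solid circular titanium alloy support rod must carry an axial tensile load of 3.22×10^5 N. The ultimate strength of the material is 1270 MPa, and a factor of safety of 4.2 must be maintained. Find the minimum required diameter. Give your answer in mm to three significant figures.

d = 36.8 mm

Allowable stress σ_allow = 1270/4.2 = 302.4 MPa.
Required area A = F/σ_allow = 322000/302.4 = 1065 mm².
A = πd²/4 → d = √(4A/π) = 36.82 mm.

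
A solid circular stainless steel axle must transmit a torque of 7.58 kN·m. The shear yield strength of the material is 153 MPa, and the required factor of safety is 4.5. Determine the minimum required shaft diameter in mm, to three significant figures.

d = 104 mm

Allowable shear stress τ_allow = 153/4.5 = 34.00 MPa.
For a solid shaft τ = 16T/(πd³), so d³ = 16T/(π τ_allow) = 16×7580000/(π×34.00) = 1.135×10^6 mm³.
d = (1.135×10^6)^(1/3) = 104.3 mm.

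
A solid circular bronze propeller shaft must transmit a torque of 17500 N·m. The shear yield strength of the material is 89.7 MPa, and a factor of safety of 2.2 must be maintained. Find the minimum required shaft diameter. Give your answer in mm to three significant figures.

d = 130 mm

Allowable shear stress τ_allow = 89.7/2.2 = 40.77 MPa.
For a solid shaft τ = 16T/(πd³), so d³ = 16T/(π τ_allow) = 16×1.7500×10^7/(π×40.77) = 2.186×10^6 mm³.
d = (2.186×10^6)^(1/3) = 129.8 mm.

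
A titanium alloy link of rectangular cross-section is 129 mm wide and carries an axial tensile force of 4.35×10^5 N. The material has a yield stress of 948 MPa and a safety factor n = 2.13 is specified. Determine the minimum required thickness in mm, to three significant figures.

t = 7.58 mm

σ_allow = 948/2.13 = 445.1 MPa.
Required area A = F/σ_allow = 435000/445.1 = 977.4 mm².
t = A/w = 977.4/129 = 7.577 mm.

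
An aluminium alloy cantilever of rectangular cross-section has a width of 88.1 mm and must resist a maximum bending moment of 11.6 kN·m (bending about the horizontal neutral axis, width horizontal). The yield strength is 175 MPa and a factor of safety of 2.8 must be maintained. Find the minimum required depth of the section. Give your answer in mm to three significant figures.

σ_allow = 175/2.8 = 62.50 MPa.
For a rectangular section σ = 6M/(bh²), so h² = 6M/(b σ_allow) = 6×1.1600×10^7/(88.1×62.50) = 12640 mm².
h = 112.4 mm.

h = 112 mm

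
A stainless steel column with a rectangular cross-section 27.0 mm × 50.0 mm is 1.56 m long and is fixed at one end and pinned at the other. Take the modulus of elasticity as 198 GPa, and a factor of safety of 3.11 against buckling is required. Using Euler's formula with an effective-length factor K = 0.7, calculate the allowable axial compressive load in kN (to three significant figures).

Buckling occurs about the weak axis: I_min = h·b³/12 = 50.0×27.0³/12 = 82010 mm⁴ (b = 27.0 mm is the smaller dimension).
Effective length L_e = KL = 0.7×1.56 m = 1092 mm.
Euler critical load P_cr = π²EI/L_e² = π²×198000×82010/1092² = 134400 N.
P_allow = P_cr/n = 134400/3.11 = 43220 N.

P_allow = 43.2 kN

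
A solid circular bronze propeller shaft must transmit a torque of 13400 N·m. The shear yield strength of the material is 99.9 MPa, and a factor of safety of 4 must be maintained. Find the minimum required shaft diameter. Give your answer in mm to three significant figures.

Allowable shear stress τ_allow = 99.9/4 = 24.98 MPa.
For a solid shaft τ = 16T/(πd³), so d³ = 16T/(π τ_allow) = 16×1.3400×10^7/(π×24.98) = 2.733×10^6 mm³.
d = (2.733×10^6)^(1/3) = 139.8 mm.

d = 140 mm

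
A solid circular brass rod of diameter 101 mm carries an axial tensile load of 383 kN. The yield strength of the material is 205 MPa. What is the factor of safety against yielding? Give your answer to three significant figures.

A = πd²/4 = 8012 mm².
σ = F/A = 383000/8012 = 47.80 MPa.
n = 205/47.80 = 4.288.

n = 4.29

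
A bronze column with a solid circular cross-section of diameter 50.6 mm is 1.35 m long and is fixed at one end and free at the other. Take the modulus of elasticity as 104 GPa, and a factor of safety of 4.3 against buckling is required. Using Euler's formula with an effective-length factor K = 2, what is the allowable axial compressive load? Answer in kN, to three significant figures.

I = πd⁴/64 = π×50.6⁴/64 = 321800 mm⁴.
Effective length L_e = KL = 2×1.35 m = 2700 mm.
Euler critical load P_cr = π²EI/L_e² = π²×104000×321800/2700² = 45310 N.
P_allow = P_cr/n = 45310/4.3 = 10540 N.

P_allow = 10.5 kN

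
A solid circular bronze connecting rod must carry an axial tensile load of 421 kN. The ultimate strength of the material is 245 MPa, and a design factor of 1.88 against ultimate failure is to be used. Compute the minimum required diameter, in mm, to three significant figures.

Allowable stress σ_allow = 245/1.88 = 130.3 MPa.
Required area A = F/σ_allow = 421000/130.3 = 3231 mm².
A = πd²/4 → d = √(4A/π) = 64.13 mm.

d = 64.1 mm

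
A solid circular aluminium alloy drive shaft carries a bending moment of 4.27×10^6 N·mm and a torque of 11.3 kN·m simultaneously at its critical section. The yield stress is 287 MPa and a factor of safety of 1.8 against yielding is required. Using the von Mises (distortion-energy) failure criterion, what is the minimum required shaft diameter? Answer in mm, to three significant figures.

d = 88.0 mm

σ_allow = σ_y/n = 287/1.8 = 159.4 MPa.
For a solid shaft σ_b = 32M/(πd³) and τ = 16T/(πd³), so the von Mises stress is σ' = (16/πd³)·√(4M²+3T²).
√(4M²+3T²) = √(4×(4.270×10^6)² + 3×(1.130×10^7)²) = 2.135×10^7 N·mm.
d³ = 16×2.135×10^7/(π×159.4) = 682100 mm³.
d = 88.03 mm.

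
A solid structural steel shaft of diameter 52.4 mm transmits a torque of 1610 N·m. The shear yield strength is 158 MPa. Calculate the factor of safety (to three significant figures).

τ = 16T/(πd³) = 16×1610000/(π×52.4³) = 56.99 MPa.
n = τ_limit/τ = 158/56.99 = 2.772.

n = 2.77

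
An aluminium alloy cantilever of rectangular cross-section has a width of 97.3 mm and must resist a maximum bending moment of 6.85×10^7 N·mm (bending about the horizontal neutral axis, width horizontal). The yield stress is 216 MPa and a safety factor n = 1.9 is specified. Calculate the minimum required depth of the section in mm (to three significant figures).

h = 193 mm

σ_allow = 216/1.9 = 113.7 MPa.
For a rectangular section σ = 6M/(bh²), so h² = 6M/(b σ_allow) = 6×6.8500×10^7/(97.3×113.7) = 37160 mm².
h = 192.8 mm.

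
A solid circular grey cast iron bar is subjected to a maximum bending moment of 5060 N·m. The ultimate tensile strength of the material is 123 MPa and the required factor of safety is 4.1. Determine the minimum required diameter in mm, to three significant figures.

σ_allow = 123/4.1 = 30.00 MPa.
For a solid circular section σ = 32M/(πd³), so d³ = 32M/(π σ_allow) = 32×5060000/(π×30.00) = 1.718×10^6 mm³.
d = 119.8 mm.

d = 120 mm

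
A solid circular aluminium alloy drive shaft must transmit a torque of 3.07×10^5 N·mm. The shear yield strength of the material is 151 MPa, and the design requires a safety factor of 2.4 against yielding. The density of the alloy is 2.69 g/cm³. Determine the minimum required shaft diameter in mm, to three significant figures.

d = 29.2 mm

Allowable shear stress τ_allow = 151/2.4 = 62.92 MPa.
For a solid shaft τ = 16T/(πd³), so d³ = 16T/(π τ_allow) = 16×307000/(π×62.92) = 24850 mm³.
d = (24850)^(1/3) = 29.18 mm.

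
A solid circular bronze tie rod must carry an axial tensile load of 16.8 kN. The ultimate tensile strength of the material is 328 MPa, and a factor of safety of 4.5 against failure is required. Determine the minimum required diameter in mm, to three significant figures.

Allowable stress σ_allow = 328/4.5 = 72.89 MPa.
Required area A = F/σ_allow = 16800/72.89 = 230.5 mm².
A = πd²/4 → d = √(4A/π) = 17.13 mm.

d = 17.1 mm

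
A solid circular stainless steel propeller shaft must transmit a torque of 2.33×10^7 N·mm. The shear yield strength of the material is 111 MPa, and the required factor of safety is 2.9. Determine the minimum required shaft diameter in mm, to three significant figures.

Allowable shear stress τ_allow = 111/2.9 = 38.28 MPa.
For a solid shaft τ = 16T/(πd³), so d³ = 16T/(π τ_allow) = 16×2.3300×10^7/(π×38.28) = 3.100×10^6 mm³.
d = (3.100×10^6)^(1/3) = 145.8 mm.

d = 146 mm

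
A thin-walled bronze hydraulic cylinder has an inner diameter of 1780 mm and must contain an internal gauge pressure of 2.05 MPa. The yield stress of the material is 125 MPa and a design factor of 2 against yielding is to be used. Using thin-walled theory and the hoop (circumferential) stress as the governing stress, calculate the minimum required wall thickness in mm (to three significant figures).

t = 29.2 mm

σ_allow = 125/2 = 62.50 MPa.
Hoop stress σ_h = pD/(2t), so t = pD/(2σ_allow) = 2.05×1780/(2×62.50) = 29.19 mm.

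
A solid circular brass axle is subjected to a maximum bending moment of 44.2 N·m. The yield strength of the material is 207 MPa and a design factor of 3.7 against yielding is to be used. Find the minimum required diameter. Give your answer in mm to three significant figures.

σ_allow = 207/3.7 = 55.95 MPa.
For a solid circular section σ = 32M/(πd³), so d³ = 32M/(π σ_allow) = 32×44200/(π×55.95) = 8047 mm³.
d = 20.04 mm.

d = 20.0 mm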